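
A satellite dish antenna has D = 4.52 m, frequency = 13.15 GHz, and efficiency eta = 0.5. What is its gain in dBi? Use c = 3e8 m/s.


lambda = c/f = 3e8 / 1.315e+10 = 0.02281369 m
G = eta*(pi*D/lambda)^2 = 0.5*(pi*4.52/0.02281369)^2
G = 193711.5943 (linear)
G = 10*log10(193711.5943) = 52.8716 dBi

52.8716 dBi


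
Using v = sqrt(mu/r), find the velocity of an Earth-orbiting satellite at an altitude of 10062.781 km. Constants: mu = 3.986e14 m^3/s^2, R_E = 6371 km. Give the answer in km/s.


r = R_E + alt = 6371.0 + 10062.781 = 16433.7810 km = 1.6433781e+07 m
v = sqrt(mu/r) = sqrt(3.986e14 / 1.6433781e+07) = 4924.9282 m/s = 4.9249 km/s

4.9249 km/s


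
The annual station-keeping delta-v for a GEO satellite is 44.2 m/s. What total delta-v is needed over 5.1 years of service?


dV = rate * years = 44.2 * 5.1
dV = 225.4200 m/s

225.4200 m/s


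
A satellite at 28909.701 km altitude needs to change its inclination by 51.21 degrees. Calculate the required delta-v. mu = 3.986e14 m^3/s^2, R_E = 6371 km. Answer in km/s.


r = 35280.7010 km = 3.5280701e+07 m
V = sqrt(mu/r) = 3361.2440 m/s
di = 51.21 deg = 0.8937831 rad
dV = 2*V*sin(di/2) = 2*3361.2440*sin(0.4468916)
dV = 2905.2203 m/s = 2.9052 km/s

2.9052 km/s


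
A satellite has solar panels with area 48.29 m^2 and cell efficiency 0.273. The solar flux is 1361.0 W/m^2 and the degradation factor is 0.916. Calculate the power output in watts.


P = area * eta * S * degradation
P = 48.29 * 0.273 * 1361.0 * 0.916
P = 16435.1416 W

16435.1416 W


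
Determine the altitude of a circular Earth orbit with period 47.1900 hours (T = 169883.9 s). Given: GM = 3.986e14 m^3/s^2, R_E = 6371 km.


T = 169883.9 s
r = (mu*T^2/(4*pi^2))^(1/3) = (3.986e14 * 169883.9^2 / (4*pi^2))^(1/3)
r = 6.6297019e+07 m = 66297.0190 km
alt = r - R_E = 66297.0190 - 6371 = 59926.0190 km

59926.0190 km


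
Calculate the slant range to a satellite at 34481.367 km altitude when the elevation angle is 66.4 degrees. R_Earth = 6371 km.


h = 34481.367 km, el = 66.4 deg
d = -R_E*sin(el) + sqrt((R_E*sin(el))^2 + 2*R_E*h + h^2)
d = -6371.0000*sin(1.1589) + sqrt((6371.0000*0.9163627)^2 + 2*6371.0000*34481.367 + 34481.367^2)
d = 34934.5180 km

34934.5180 km


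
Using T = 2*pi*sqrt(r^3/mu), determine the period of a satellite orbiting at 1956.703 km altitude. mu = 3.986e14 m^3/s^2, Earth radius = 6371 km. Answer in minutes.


r = 8327.7030 km = 8.327703e+06 m
T = 2*pi*sqrt(r^3/mu) = 2*pi*sqrt(5.7753151e+20 / 3.986e14)
T = 7563.0864 s = 126.0514 min

126.0514 minutes


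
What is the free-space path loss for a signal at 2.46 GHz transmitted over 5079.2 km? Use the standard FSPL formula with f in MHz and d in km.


f = 2.46 GHz = 2460.0000 MHz
d = 5079.2 km
FSPL = 32.44 + 20*log10(2460.0000) + 20*log10(5079.2)
FSPL = 32.44 + 67.8187 + 74.1159
FSPL = 174.3746 dB

174.3746 dB


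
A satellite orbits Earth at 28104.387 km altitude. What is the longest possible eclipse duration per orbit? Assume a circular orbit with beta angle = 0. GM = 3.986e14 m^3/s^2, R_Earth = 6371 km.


r = 34475.3870 km
T = 1061.7535 min
Eclipse fraction = arcsin(R_E/r)/pi = arcsin(6371.0000/34475.3870)/pi
= arcsin(0.1847985)/pi = 0.05916325
Eclipse duration = 0.05916325 * 1061.7535 = 62.8168 min

62.8168 minutes


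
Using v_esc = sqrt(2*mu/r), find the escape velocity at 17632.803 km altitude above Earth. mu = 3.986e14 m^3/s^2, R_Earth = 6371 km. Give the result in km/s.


r = 6371.0 + 17632.803 = 24003.8030 km = 2.4003803e+07 m
v_esc = sqrt(2*mu/r) = sqrt(2*3.986e14 / 2.4003803e+07)
v_esc = 5762.9336 m/s = 5.7629 km/s

5.7629 km/s


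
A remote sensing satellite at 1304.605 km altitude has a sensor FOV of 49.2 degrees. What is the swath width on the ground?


FOV = 49.2 deg = 0.858702 rad
swath = 2 * alt * tan(FOV/2) = 2 * 1304.605 * tan(0.429351)
swath = 2 * 1304.605 * 0.4578357
swath = 1194.5896 km

1194.5896 km


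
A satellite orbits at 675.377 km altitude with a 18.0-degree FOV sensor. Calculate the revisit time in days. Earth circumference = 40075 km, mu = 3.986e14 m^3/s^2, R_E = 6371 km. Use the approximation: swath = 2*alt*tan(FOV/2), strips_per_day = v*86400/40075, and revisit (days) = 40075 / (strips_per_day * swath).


swath = 2*675.377*tan(0.1570796) = 213.9384 km
v = sqrt(mu/r) = 7521.1753 m/s = 7.5212 km/s
strips/day = v*86400/40075 = 7.5212*86400/40075 = 16.2153
coverage/day = strips * swath = 16.2153 * 213.9384 = 3469.0831 km
revisit = 40075 / 3469.0831 = 11.5520 days

11.5520 days


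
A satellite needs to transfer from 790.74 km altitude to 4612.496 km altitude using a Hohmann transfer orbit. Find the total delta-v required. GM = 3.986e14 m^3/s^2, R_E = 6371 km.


r1 = 7161.7400 km = 7.16174e+06 m
r2 = 10983.4960 km = 1.0983496e+07 m
dv1 = sqrt(mu/r1)*(sqrt(2*r2/(r1+r2)) - 1) = 748.1387 m/s
dv2 = sqrt(mu/r2)*(1 - sqrt(2*r1/(r1+r2))) = 671.8750 m/s
total dv = |dv1| + |dv2| = 748.1387 + 671.8750 = 1420.0137 m/s = 1.4200 km/s

1.4200 km/s


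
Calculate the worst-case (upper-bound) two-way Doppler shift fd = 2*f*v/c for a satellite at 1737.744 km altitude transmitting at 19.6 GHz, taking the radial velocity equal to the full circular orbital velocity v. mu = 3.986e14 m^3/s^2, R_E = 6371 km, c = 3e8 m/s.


r = 8.108744e+06 m
v = sqrt(mu/r) = 7011.1919 m/s (worst-case radial velocity)
f = 19.6 GHz = 1.96e+10 Hz
fd = 2*f*v/c = 2*1.96e+10*7011.1919/3.0e+08
fd = 916129.0712 Hz

916129.0712 Hz


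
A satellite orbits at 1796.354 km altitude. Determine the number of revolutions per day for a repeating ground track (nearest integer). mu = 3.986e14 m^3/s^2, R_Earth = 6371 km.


r = 8.167354e+06 m
T = 2*pi*sqrt(r^3/mu) = 7345.7017 s = 122.4284 min
revs/day = 1440 / 122.4284 = 11.7620
Rounded: 12 revolutions per day

12 revolutions per day


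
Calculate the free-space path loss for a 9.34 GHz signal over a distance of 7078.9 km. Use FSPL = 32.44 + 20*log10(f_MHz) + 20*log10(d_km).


f = 9.34 GHz = 9340.0000 MHz
d = 7078.9 km
FSPL = 32.44 + 20*log10(9340.0000) + 20*log10(7078.9)
FSPL = 32.44 + 79.4069 + 76.9993
FSPL = 188.8463 dB

188.8463 dB


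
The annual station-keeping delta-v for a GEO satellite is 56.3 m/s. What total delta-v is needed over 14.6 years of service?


dV = rate * years = 56.3 * 14.6
dV = 821.9800 m/s

821.9800 m/s


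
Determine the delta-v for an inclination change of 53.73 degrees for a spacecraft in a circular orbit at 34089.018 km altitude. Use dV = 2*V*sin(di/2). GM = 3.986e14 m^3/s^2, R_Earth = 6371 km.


r = 40460.0180 km = 4.0460018e+07 m
V = sqrt(mu/r) = 3138.7419 m/s
di = 53.73 deg = 0.9377654 rad
dV = 2*V*sin(di/2) = 2*3138.7419*sin(0.4688827)
dV = 2836.7313 m/s = 2.8367 km/s

2.8367 km/s


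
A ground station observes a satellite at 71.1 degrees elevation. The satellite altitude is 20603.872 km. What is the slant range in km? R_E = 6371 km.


h = 20603.872 km, el = 71.1 deg
d = -R_E*sin(el) + sqrt((R_E*sin(el))^2 + 2*R_E*h + h^2)
d = -6371.0000*sin(1.2409) + sqrt((6371.0000*0.9460854)^2 + 2*6371.0000*20603.872 + 20603.872^2)
d = 20868.3068 km

20868.3068 km


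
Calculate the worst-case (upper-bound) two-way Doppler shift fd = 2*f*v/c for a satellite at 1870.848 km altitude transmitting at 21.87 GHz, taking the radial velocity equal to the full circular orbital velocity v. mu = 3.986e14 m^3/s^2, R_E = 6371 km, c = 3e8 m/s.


r = 8.241848e+06 m
v = sqrt(mu/r) = 6954.3468 m/s (worst-case radial velocity)
f = 21.87 GHz = 2.187e+10 Hz
fd = 2*f*v/c = 2*2.187e+10*6954.3468/3.0e+08
fd = 1.0139438e+06 Hz

1.0139e+06 Hz


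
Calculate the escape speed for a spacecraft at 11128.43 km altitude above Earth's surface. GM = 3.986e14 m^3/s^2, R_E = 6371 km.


r = 6371.0 + 11128.43 = 17499.4300 km = 1.749943e+07 m
v_esc = sqrt(2*mu/r) = sqrt(2*3.986e14 / 1.749943e+07)
v_esc = 6749.5014 m/s = 6.7495 km/s

6.7495 km/s


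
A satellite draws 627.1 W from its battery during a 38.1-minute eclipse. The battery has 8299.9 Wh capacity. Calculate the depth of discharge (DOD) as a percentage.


E_used = P * t / 60 = 627.1 * 38.1 / 60 = 398.2085 Wh
DOD = E_used / E_total * 100 = 398.2085 / 8299.9 * 100
DOD = 4.7978 %

4.7978 %


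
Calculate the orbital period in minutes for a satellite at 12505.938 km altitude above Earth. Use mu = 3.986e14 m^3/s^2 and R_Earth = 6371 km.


r = 18876.9380 km = 1.8876938e+07 m
T = 2*pi*sqrt(r^3/mu) = 2*pi*sqrt(6.7265852e+21 / 3.986e14)
T = 25811.2208 s = 430.1870 min

430.1870 minutes


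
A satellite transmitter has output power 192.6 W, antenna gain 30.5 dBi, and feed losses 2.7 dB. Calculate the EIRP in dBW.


Pt = 192.6 W = 22.8466 dBW
EIRP = Pt_dBW + Gt - losses = 22.8466 + 30.5 - 2.7 = 50.6466 dBW

50.6466 dBW


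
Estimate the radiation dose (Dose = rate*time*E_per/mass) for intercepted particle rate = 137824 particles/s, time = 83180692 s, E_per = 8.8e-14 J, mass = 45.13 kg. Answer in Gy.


Total energy deposited = rate * time * E_per
  = 137824 * 83180692 * 8.8e-14 = 1.0089 J
Dose = E_total / mass = 1.0089 / 45.13
Dose = 0.02235449 Gy

0.0224 Gy


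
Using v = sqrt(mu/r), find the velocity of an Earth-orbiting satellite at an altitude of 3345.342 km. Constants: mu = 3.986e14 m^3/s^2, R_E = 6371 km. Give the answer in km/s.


r = R_E + alt = 6371.0 + 3345.342 = 9716.3420 km = 9.716342e+06 m
v = sqrt(mu/r) = sqrt(3.986e14 / 9.716342e+06) = 6404.9722 m/s = 6.4050 km/s

6.4050 km/s


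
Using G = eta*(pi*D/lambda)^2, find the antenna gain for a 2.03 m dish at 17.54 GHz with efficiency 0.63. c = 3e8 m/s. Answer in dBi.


lambda = c/f = 3e8 / 1.754e+10 = 0.01710376 m
G = eta*(pi*D/lambda)^2 = 0.63*(pi*2.03/0.01710376)^2
G = 87588.8934 (linear)
G = 10*log10(87588.8934) = 49.4245 dBi

49.4245 dBi


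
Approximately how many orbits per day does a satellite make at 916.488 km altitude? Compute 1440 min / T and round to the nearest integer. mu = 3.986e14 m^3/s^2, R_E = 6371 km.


r = 7.287488e+06 m
T = 2*pi*sqrt(r^3/mu) = 6191.2451 s = 103.1874 min
revs/day = 1440 / 103.1874 = 13.9552
Rounded: 14 revolutions per day

14 revolutions per day


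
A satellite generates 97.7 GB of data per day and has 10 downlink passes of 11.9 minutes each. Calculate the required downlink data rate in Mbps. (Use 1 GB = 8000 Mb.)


total contact time = 10 * 11.9 * 60 = 7140.0000 s
data = 97.7 GB = 781600.0000 Mb
rate = 781600.0000 / 7140.0000 = 109.4678 Mbps

109.4678 Mbps


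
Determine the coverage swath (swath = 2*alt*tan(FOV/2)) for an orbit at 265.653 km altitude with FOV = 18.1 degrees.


FOV = 18.1 deg = 0.3159046 rad
swath = 2 * alt * tan(FOV/2) = 2 * 265.653 * tan(0.1579523)
swath = 2 * 265.653 * 0.1592791
swath = 84.6260 km

84.6260 km


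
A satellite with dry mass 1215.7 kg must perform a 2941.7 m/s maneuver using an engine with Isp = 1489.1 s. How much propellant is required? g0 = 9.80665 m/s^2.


ve = Isp * g0 = 1489.1 * 9.80665 = 14603.082515 m/s
mass ratio = exp(dv/ve) = exp(2941.7/14603.082515) = 1.22316746
m_prop = m_dry * (mr - 1) = 1215.7 * (1.22316746 - 1)
m_prop = 271.3047 kg

271.3047 kg


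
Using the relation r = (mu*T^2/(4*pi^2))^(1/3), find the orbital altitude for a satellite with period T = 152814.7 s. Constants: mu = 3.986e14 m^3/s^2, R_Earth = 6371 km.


T = 152814.7 s
r = (mu*T^2/(4*pi^2))^(1/3) = (3.986e14 * 152814.7^2 / (4*pi^2))^(1/3)
r = 6.1778298e+07 m = 61778.2983 km
alt = r - R_E = 61778.2983 - 6371 = 55407.2983 km

55407.2983 km


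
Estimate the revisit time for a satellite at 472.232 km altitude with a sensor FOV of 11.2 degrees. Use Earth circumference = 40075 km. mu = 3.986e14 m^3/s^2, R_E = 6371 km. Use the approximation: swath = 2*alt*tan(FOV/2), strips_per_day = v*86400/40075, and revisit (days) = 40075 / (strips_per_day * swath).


swath = 2*472.232*tan(0.09773844) = 92.6055 km
v = sqrt(mu/r) = 7631.9939 m/s = 7.6320 km/s
strips/day = v*86400/40075 = 7.6320*86400/40075 = 16.4543
coverage/day = strips * swath = 16.4543 * 92.6055 = 1523.7546 km
revisit = 40075 / 1523.7546 = 26.3002 days

26.3002 days


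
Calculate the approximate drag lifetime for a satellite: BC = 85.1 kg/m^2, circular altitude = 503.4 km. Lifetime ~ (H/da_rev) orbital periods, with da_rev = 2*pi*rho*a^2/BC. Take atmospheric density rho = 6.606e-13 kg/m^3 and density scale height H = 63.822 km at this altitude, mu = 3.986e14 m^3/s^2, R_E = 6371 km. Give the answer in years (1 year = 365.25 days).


a = R_E + alt = 6874.4000 km = 6.8744e+06 m
da_rev = 2*pi*rho*a^2/BC = 2*pi*6.606e-13*(6.8744e+06)^2/85.1 = 2.304934 m per revolution
N = H/da_rev = 63822.0000 m / 2.304934 m = 27689.2973 revolutions
P = 2*pi*sqrt(a^3/mu) = 5672.3552 s
lifetime = N*P = 27689.2973 * 5672.3552 = 1.5706353e+08 s = 1817.8649 days
years = 1817.8649 / 365.25 = 4.9770 years

4.9770 years


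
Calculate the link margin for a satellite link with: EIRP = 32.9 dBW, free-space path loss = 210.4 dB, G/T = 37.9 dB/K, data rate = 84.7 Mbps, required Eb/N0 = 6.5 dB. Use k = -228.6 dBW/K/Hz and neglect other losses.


C/N0 = EIRP - FSPL + G/T - k = 32.9 - 210.4 + 37.9 - (-228.6)
C/N0 = 89.0000 dB-Hz
R_b = 84.7 Mbps = 8.47e+07 bps -> 10*log10(R_b) = 79.2788 dB-Hz
Eb/N0 = C/N0 - 10*log10(R_b) = 89.0000 - 79.2788 = 9.7212 dB
Margin = Eb/N0 - Eb/N0_req = 9.7212 - 6.5 = 3.2212 dB (link closes)

3.2212 dB


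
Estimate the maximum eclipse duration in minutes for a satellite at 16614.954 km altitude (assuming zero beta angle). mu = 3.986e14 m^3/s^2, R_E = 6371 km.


r = 22985.9540 km
T = 578.0345 min
Eclipse fraction = arcsin(R_E/r)/pi = arcsin(6371.0000/22985.9540)/pi
= arcsin(0.2771693)/pi = 0.08939628
Eclipse duration = 0.08939628 * 578.0345 = 51.6741 min

51.6741 minutes


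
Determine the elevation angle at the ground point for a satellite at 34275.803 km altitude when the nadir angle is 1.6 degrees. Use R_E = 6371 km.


r = R_E + alt = 40646.8030 km
Law of sines in the satellite / Earth-center / ground-point triangle:
  sin(nadir)/R_E = sin(90 + el)/r  =>  cos(el) = (r/R_E)*sin(nadir)
cos(el) = (40646.8030 / 6371.0000) * sin(1.6 deg) = 0.1781393
el = arccos(0.1781393) = 79.7386 deg
(Earth-central angle = 90 - nadir - el = 8.6614 deg)

79.7386 degrees


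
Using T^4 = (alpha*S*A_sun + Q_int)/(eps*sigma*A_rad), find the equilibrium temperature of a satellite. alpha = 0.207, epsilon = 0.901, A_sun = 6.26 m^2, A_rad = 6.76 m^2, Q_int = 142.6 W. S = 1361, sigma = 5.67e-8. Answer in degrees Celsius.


Numerator = alpha*S*A_sun + Q_int = 0.207*1361*6.26 + 142.6 = 1906.2110 W
Denominator = eps*sigma*A_rad = 0.901*5.67e-8*6.76 = 3.4534609e-07 W/K^4
T^4 = 5.5197122e+09 K^4
T = 272.5707 K = -0.5793389 C

-0.5793 degrees Celsius


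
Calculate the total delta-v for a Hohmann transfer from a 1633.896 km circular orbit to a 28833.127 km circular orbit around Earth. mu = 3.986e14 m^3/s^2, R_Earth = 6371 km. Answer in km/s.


r1 = 8004.8960 km = 8.004896e+06 m
r2 = 35204.1270 km = 3.5204127e+07 m
dv1 = sqrt(mu/r1)*(sqrt(2*r2/(r1+r2)) - 1) = 1951.2065 m/s
dv2 = sqrt(mu/r2)*(1 - sqrt(2*r1/(r1+r2))) = 1316.6735 m/s
total dv = |dv1| + |dv2| = 1951.2065 + 1316.6735 = 3267.8800 m/s = 3.2679 km/s

3.2679 km/s


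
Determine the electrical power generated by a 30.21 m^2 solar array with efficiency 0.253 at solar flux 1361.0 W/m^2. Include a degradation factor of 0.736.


P = area * eta * S * degradation
P = 30.21 * 0.253 * 1361.0 * 0.736
P = 7656.0927 W

7656.0927 W


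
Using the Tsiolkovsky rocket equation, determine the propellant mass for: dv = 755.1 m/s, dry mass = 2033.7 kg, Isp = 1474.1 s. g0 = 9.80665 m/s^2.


ve = Isp * g0 = 1474.1 * 9.80665 = 14455.982765 m/s
mass ratio = exp(dv/ve) = exp(755.1/14455.982765) = 1.05362271
m_prop = m_dry * (mr - 1) = 2033.7 * (1.05362271 - 1)
m_prop = 109.0525 kg

109.0525 kg


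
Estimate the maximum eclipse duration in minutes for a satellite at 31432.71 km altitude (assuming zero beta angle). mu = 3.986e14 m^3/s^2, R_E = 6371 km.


r = 37803.7100 km
T = 1219.1625 min
Eclipse fraction = arcsin(R_E/r)/pi = arcsin(6371.0000/37803.7100)/pi
= arcsin(0.1685284)/pi = 0.0539015
Eclipse duration = 0.0539015 * 1219.1625 = 65.7147 min

65.7147 minutes


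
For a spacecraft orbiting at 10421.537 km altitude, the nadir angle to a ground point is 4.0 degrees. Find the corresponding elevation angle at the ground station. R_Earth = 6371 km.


r = R_E + alt = 16792.5370 km
Law of sines in the satellite / Earth-center / ground-point triangle:
  sin(nadir)/R_E = sin(90 + el)/r  =>  cos(el) = (r/R_E)*sin(nadir)
cos(el) = (16792.5370 / 6371.0000) * sin(4.0 deg) = 0.1838625
el = arccos(0.1838625) = 79.4052 deg
(Earth-central angle = 90 - nadir - el = 6.5948 deg)

79.4052 degrees


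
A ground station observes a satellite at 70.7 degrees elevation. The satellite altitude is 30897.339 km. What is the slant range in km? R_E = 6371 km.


h = 30897.339 km, el = 70.7 deg
d = -R_E*sin(el) + sqrt((R_E*sin(el))^2 + 2*R_E*h + h^2)
d = -6371.0000*sin(1.2339) + sqrt((6371.0000*0.943801)^2 + 2*6371.0000*30897.339 + 30897.339^2)
d = 31195.8481 km

31195.8481 km


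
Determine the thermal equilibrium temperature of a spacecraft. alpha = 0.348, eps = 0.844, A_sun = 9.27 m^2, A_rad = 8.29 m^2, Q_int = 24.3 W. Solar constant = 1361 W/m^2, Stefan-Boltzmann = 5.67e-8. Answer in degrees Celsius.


Numerator = alpha*S*A_sun + Q_int = 0.348*1361*9.27 + 24.3 = 4414.8316 W
Denominator = eps*sigma*A_rad = 0.844*5.67e-8*8.29 = 3.9671629e-07 W/K^4
T^4 = 1.1128435e+10 K^4
T = 324.7944 K = 51.6444 C

51.6444 degrees Celsius


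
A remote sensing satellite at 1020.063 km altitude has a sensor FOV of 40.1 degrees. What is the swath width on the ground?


FOV = 40.1 deg = 0.699877 rad
swath = 2 * alt * tan(FOV/2) = 2 * 1020.063 * tan(0.3499385)
swath = 2 * 1020.063 * 0.3649588
swath = 744.5620 km

744.5620 km


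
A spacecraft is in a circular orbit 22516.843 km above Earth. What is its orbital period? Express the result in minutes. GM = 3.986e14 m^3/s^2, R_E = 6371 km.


r = 28887.8430 km = 2.8887843e+07 m
T = 2*pi*sqrt(r^3/mu) = 2*pi*sqrt(2.4107121e+22 / 3.986e14)
T = 48863.4238 s = 814.3904 min

814.3904 minutes


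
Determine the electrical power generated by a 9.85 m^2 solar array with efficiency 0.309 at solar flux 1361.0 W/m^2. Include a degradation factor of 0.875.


P = area * eta * S * degradation
P = 9.85 * 0.309 * 1361.0 * 0.875
P = 3624.6067 W

3624.6067 W


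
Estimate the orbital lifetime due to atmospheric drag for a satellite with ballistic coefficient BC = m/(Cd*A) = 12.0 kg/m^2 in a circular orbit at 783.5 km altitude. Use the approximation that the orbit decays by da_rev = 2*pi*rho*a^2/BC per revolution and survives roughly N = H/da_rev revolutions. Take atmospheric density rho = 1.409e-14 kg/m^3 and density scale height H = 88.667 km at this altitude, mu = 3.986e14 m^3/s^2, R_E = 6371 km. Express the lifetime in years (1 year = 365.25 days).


a = R_E + alt = 7154.5000 km = 7.1545e+06 m
da_rev = 2*pi*rho*a^2/BC = 2*pi*1.409e-14*(7.1545e+06)^2/12.0 = 0.377631481 m per revolution
N = H/da_rev = 88667.0000 m / 0.377631481 m = 234797.6918 revolutions
P = 2*pi*sqrt(a^3/mu) = 6022.5464 s
lifetime = N*P = 234797.6918 * 6022.5464 = 1.41408e+09 s = 16366.6665 days
years = 16366.6665 / 365.25 = 44.8095 years

44.8095 years


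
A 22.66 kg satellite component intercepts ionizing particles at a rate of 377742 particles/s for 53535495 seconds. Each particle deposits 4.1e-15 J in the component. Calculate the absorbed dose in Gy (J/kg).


Total energy deposited = rate * time * E_per
  = 377742 * 53535495 * 4.1e-15 = 0.08291268 J
Dose = E_total / mass = 0.08291268 / 22.66
Dose = 0.003658989 Gy

0.0037 Gy


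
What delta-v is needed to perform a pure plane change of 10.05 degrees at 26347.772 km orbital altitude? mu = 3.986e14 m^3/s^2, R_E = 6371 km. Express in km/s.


r = 32718.7720 km = 3.2718772e+07 m
V = sqrt(mu/r) = 3490.3594 m/s
di = 10.05 deg = 0.1754056 rad
dV = 2*V*sin(di/2) = 2*3490.3594*sin(0.08770279)
dV = 611.4440 m/s = 0.611444 km/s

0.6114 km/s


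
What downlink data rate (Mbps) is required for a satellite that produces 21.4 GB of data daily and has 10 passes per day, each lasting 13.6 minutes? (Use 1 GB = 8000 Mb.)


total contact time = 10 * 13.6 * 60 = 8160.0000 s
data = 21.4 GB = 171200.0000 Mb
rate = 171200.0000 / 8160.0000 = 20.9804 Mbps

20.9804 Mbps


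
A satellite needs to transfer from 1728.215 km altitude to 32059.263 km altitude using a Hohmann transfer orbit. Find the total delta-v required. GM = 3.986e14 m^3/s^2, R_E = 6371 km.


r1 = 8099.2150 km = 8.099215e+06 m
r2 = 38430.2630 km = 3.8430263e+07 m
dv1 = sqrt(mu/r1)*(sqrt(2*r2/(r1+r2)) - 1) = 2001.1181 m/s
dv2 = sqrt(mu/r2)*(1 - sqrt(2*r1/(r1+r2))) = 1320.3423 m/s
total dv = |dv1| + |dv2| = 2001.1181 + 1320.3423 = 3321.4603 m/s = 3.3215 km/s

3.3215 km/s


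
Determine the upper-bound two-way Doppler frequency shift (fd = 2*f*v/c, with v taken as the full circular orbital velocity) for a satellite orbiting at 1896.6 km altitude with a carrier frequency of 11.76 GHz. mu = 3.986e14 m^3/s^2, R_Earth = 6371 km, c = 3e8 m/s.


r = 8.2676e+06 m
v = sqrt(mu/r) = 6943.5077 m/s (worst-case radial velocity)
f = 11.76 GHz = 1.176e+10 Hz
fd = 2*f*v/c = 2*1.176e+10*6943.5077/3.0e+08
fd = 544371.0005 Hz

544371.0005 Hz


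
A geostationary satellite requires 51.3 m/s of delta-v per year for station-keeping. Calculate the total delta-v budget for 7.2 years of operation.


dV = rate * years = 51.3 * 7.2
dV = 369.3600 m/s

369.3600 m/s


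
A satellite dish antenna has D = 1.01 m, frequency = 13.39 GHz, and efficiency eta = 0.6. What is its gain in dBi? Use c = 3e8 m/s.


lambda = c/f = 3e8 / 1.339e+10 = 0.02240478 m
G = eta*(pi*D/lambda)^2 = 0.6*(pi*1.01/0.02240478)^2
G = 12034.0660 (linear)
G = 10*log10(12034.0660) = 40.8041 dBi

40.8041 dBi


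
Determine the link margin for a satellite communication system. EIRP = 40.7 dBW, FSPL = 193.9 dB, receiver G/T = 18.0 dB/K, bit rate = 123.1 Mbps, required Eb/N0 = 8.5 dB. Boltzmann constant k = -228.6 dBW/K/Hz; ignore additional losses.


C/N0 = EIRP - FSPL + G/T - k = 40.7 - 193.9 + 18.0 - (-228.6)
C/N0 = 93.4000 dB-Hz
R_b = 123.1 Mbps = 1.231e+08 bps -> 10*log10(R_b) = 80.9026 dB-Hz
Eb/N0 = C/N0 - 10*log10(R_b) = 93.4000 - 80.9026 = 12.4974 dB
Margin = Eb/N0 - Eb/N0_req = 12.4974 - 8.5 = 3.9974 dB (link closes)

3.9974 dB


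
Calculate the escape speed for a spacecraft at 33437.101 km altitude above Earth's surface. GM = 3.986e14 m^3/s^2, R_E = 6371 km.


r = 6371.0 + 33437.101 = 39808.1010 km = 3.9808101e+07 m
v_esc = sqrt(2*mu/r) = sqrt(2*3.986e14 / 3.9808101e+07)
v_esc = 4475.0502 m/s = 4.4751 km/s

4.4751 km/s


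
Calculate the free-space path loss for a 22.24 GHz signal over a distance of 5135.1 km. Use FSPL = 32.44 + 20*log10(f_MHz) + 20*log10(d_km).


f = 22.24 GHz = 22240.0000 MHz
d = 5135.1 km
FSPL = 32.44 + 20*log10(22240.0000) + 20*log10(5135.1)
FSPL = 32.44 + 86.9427 + 74.2110
FSPL = 193.5937 dB

193.5937 dB


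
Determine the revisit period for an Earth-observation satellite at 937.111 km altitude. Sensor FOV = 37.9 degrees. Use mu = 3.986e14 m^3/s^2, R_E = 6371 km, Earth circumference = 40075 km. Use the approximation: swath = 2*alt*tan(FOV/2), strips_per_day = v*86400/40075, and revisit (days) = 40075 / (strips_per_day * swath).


swath = 2*937.111*tan(0.3307399) = 643.5175 km
v = sqrt(mu/r) = 7385.2649 m/s = 7.3853 km/s
strips/day = v*86400/40075 = 7.3853*86400/40075 = 15.9223
coverage/day = strips * swath = 15.9223 * 643.5175 = 10246.2895 km
revisit = 40075 / 10246.2895 = 3.9112 days

3.9112 days


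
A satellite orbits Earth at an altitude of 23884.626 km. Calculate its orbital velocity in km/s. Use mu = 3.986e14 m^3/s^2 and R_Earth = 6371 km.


r = R_E + alt = 6371.0 + 23884.626 = 30255.6260 km = 3.0255626e+07 m
v = sqrt(mu/r) = sqrt(3.986e14 / 3.0255626e+07) = 3629.6569 m/s = 3.6297 km/s

3.6297 km/s


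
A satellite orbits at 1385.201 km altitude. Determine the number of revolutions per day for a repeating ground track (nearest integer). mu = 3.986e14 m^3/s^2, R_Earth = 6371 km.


r = 7.756201e+06 m
T = 2*pi*sqrt(r^3/mu) = 6798.0570 s = 113.3010 min
revs/day = 1440 / 113.3010 = 12.7095
Rounded: 13 revolutions per day

13 revolutions per day


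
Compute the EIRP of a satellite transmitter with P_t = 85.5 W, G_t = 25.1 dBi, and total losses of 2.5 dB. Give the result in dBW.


Pt = 85.5 W = 19.3197 dBW
EIRP = Pt_dBW + Gt - losses = 19.3197 + 25.1 - 2.5 = 41.9197 dBW

41.9197 dBW


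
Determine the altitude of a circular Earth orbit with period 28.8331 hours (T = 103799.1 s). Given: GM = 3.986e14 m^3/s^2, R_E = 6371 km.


T = 103799.1 s
r = (mu*T^2/(4*pi^2))^(1/3) = (3.986e14 * 103799.1^2 / (4*pi^2))^(1/3)
r = 4.7736977e+07 m = 47736.9768 km
alt = r - R_E = 47736.9768 - 6371 = 41365.9768 km

41365.9768 km


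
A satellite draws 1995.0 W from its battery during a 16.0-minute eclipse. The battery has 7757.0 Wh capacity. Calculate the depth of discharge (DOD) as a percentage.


E_used = P * t / 60 = 1995.0 * 16.0 / 60 = 532.0000 Wh
DOD = E_used / E_total * 100 = 532.0000 / 7757.0 * 100
DOD = 6.8583 %

6.8583 %


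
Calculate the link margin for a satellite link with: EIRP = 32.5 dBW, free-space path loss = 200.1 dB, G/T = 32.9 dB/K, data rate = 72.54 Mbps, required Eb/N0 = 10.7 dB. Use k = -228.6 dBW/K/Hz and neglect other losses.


C/N0 = EIRP - FSPL + G/T - k = 32.5 - 200.1 + 32.9 - (-228.6)
C/N0 = 93.9000 dB-Hz
R_b = 72.54 Mbps = 7.254e+07 bps -> 10*log10(R_b) = 78.6058 dB-Hz
Eb/N0 = C/N0 - 10*log10(R_b) = 93.9000 - 78.6058 = 15.2942 dB
Margin = Eb/N0 - Eb/N0_req = 15.2942 - 10.7 = 4.5942 dB (link closes)

4.5942 dB


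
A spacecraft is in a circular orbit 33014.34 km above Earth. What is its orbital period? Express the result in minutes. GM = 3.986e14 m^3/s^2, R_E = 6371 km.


r = 39385.3400 km = 3.938534e+07 m
T = 2*pi*sqrt(r^3/mu) = 2*pi*sqrt(6.1094737e+22 / 3.986e14)
T = 77788.0921 s = 1296.4682 min

1296.4682 minutes


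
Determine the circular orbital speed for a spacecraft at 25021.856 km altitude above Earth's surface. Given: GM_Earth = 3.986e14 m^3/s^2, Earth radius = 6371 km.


r = R_E + alt = 6371.0 + 25021.856 = 31392.8560 km = 3.1392856e+07 m
v = sqrt(mu/r) = sqrt(3.986e14 / 3.1392856e+07) = 3563.3069 m/s = 3.5633 km/s

3.5633 km/s


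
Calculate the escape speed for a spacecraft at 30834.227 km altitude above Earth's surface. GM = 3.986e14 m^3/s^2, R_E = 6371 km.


r = 6371.0 + 30834.227 = 37205.2270 km = 3.7205227e+07 m
v_esc = sqrt(2*mu/r) = sqrt(2*3.986e14 / 3.7205227e+07)
v_esc = 4628.9412 m/s = 4.6289 km/s

4.6289 km/s


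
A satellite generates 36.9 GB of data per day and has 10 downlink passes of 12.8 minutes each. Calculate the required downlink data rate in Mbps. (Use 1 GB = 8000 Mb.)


total contact time = 10 * 12.8 * 60 = 7680.0000 s
data = 36.9 GB = 295200.0000 Mb
rate = 295200.0000 / 7680.0000 = 38.4375 Mbps

38.4375 Mbps


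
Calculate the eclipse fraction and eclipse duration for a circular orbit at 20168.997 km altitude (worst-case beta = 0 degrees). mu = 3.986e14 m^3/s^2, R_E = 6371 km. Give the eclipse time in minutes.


r = 26539.9970 km
T = 717.1521 min
Eclipse fraction = arcsin(R_E/r)/pi = arcsin(6371.0000/26539.9970)/pi
= arcsin(0.2400528)/pi = 0.07716475
Eclipse duration = 0.07716475 * 717.1521 = 55.3389 min

55.3389 minutes


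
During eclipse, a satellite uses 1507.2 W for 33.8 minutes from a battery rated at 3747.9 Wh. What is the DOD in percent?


E_used = P * t / 60 = 1507.2 * 33.8 / 60 = 849.0560 Wh
DOD = E_used / E_total * 100 = 849.0560 / 3747.9 * 100
DOD = 22.6542 %

22.6542 %


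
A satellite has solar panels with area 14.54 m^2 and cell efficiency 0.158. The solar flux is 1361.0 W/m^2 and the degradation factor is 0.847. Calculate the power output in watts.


P = area * eta * S * degradation
P = 14.54 * 0.158 * 1361.0 * 0.847
P = 2648.2747 W

2648.2747 W


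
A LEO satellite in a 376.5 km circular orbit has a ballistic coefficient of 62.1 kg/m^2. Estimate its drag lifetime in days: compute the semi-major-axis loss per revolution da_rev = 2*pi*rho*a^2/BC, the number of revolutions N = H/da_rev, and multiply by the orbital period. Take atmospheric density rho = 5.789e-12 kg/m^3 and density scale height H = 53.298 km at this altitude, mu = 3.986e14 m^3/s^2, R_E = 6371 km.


a = R_E + alt = 6747.5000 km = 6.7475e+06 m
da_rev = 2*pi*rho*a^2/BC = 2*pi*5.789e-12*(6.7475e+06)^2/62.1 = 26.667211 m per revolution
N = H/da_rev = 53298.0000 m / 26.667211 m = 1998.6342 revolutions
P = 2*pi*sqrt(a^3/mu) = 5516.0166 s
lifetime = N*P = 1998.6342 * 5516.0166 = 1.1024499e+07 s = 127.5984 days

127.5984 days


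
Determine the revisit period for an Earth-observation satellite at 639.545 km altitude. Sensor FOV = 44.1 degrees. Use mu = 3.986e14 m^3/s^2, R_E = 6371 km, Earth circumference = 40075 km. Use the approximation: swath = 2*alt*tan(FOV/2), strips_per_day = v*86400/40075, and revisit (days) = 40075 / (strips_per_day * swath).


swath = 2*639.545*tan(0.3848451) = 518.0848 km
v = sqrt(mu/r) = 7540.3717 m/s = 7.5404 km/s
strips/day = v*86400/40075 = 7.5404*86400/40075 = 16.2567
coverage/day = strips * swath = 16.2567 * 518.0848 = 8422.3602 km
revisit = 40075 / 8422.3602 = 4.7582 days

4.7582 days


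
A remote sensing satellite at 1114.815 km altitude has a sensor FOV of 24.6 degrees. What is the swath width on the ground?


FOV = 24.6 deg = 0.429351 rad
swath = 2 * alt * tan(FOV/2) = 2 * 1114.815 * tan(0.2146755)
swath = 2 * 1114.815 * 0.2180353
swath = 486.1380 km

486.1380 km


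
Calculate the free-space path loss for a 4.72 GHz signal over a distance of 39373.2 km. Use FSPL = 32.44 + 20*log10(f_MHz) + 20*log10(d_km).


f = 4.72 GHz = 4720.0000 MHz
d = 39373.2 km
FSPL = 32.44 + 20*log10(4720.0000) + 20*log10(39373.2)
FSPL = 32.44 + 73.4788 + 91.9040
FSPL = 197.8229 dB

197.8229 dB


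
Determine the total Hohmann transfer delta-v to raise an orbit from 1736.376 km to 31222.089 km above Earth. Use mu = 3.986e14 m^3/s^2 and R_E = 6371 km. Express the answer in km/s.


r1 = 8107.3760 km = 8.107376e+06 m
r2 = 37593.0890 km = 3.7593089e+07 m
dv1 = sqrt(mu/r1)*(sqrt(2*r2/(r1+r2)) - 1) = 1981.8915 m/s
dv2 = sqrt(mu/r2)*(1 - sqrt(2*r1/(r1+r2))) = 1316.6388 m/s
total dv = |dv1| + |dv2| = 1981.8915 + 1316.6388 = 3298.5303 m/s = 3.2985 km/s

3.2985 km/s


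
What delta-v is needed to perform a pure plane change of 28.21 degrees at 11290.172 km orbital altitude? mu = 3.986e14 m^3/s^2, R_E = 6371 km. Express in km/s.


r = 17661.1720 km = 1.7661172e+07 m
V = sqrt(mu/r) = 4750.7140 m/s
di = 28.21 deg = 0.4923574 rad
dV = 2*V*sin(di/2) = 2*4750.7140*sin(0.2461787)
dV = 2315.4947 m/s = 2.3155 km/s

2.3155 km/s


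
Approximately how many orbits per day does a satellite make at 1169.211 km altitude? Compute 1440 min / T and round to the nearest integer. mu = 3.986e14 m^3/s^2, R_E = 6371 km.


r = 7.540211e+06 m
T = 2*pi*sqrt(r^3/mu) = 6516.0809 s = 108.6013 min
revs/day = 1440 / 108.6013 = 13.2595
Rounded: 13 revolutions per day

13 revolutions per day


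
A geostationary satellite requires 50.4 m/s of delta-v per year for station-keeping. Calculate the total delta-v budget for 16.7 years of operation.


dV = rate * years = 50.4 * 16.7
dV = 841.6800 m/s

841.6800 m/s


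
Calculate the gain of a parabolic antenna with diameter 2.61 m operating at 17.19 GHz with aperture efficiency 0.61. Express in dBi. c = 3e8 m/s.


lambda = c/f = 3e8 / 1.719e+10 = 0.01745201 m
G = eta*(pi*D/lambda)^2 = 0.61*(pi*2.61/0.01745201)^2
G = 134654.1798 (linear)
G = 10*log10(134654.1798) = 51.2922 dBi

51.2922 dBi


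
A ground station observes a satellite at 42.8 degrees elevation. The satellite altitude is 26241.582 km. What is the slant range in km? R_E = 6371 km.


h = 26241.582 km, el = 42.8 deg
d = -R_E*sin(el) + sqrt((R_E*sin(el))^2 + 2*R_E*h + h^2)
d = -6371.0000*sin(0.7470009) + sqrt((6371.0000*0.6794413)^2 + 2*6371.0000*26241.582 + 26241.582^2)
d = 27947.1014 km

27947.1014 km


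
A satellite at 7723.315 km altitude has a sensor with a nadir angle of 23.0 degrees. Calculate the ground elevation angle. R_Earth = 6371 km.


r = R_E + alt = 14094.3150 km
Law of sines in the satellite / Earth-center / ground-point triangle:
  sin(nadir)/R_E = sin(90 + el)/r  =>  cos(el) = (r/R_E)*sin(nadir)
cos(el) = (14094.3150 / 6371.0000) * sin(23.0 deg) = 0.8643992
el = arccos(0.8643992) = 30.1858 deg
(Earth-central angle = 90 - nadir - el = 36.8142 deg)

30.1858 degrees


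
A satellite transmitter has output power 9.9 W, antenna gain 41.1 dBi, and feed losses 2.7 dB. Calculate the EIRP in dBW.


Pt = 9.9 W = 9.9564 dBW
EIRP = Pt_dBW + Gt - losses = 9.9564 + 41.1 - 2.7 = 48.3564 dBW

48.3564 dBW


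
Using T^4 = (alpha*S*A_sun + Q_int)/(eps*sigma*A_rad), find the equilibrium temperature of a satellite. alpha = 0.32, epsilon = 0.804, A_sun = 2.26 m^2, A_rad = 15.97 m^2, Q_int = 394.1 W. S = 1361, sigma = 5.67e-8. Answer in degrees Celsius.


Numerator = alpha*S*A_sun + Q_int = 0.32*1361*2.26 + 394.1 = 1378.3752 W
Denominator = eps*sigma*A_rad = 0.804*5.67e-8*15.97 = 7.280212e-07 W/K^4
T^4 = 1.8933174e+09 K^4
T = 208.5959 K = -64.5541 C

-64.5541 degrees Celsius


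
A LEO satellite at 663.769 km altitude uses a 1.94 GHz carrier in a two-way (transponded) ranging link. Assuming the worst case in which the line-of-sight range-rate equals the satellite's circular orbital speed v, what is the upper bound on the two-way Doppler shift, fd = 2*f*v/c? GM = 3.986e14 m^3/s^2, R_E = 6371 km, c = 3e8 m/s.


r = 7.034769e+06 m
v = sqrt(mu/r) = 7527.3780 m/s (worst-case radial velocity)
f = 1.94 GHz = 1.94e+09 Hz
fd = 2*f*v/c = 2*1.94e+09*7527.3780/3.0e+08
fd = 97354.0891 Hz

97354.0891 Hz


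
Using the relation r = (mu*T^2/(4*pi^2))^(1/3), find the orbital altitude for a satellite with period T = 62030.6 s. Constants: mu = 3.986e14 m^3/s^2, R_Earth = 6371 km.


T = 62030.6 s
r = (mu*T^2/(4*pi^2))^(1/3) = (3.986e14 * 62030.6^2 / (4*pi^2))^(1/3)
r = 3.3868542e+07 m = 33868.5425 km
alt = r - R_E = 33868.5425 - 6371 = 27497.5425 km

27497.5425 km


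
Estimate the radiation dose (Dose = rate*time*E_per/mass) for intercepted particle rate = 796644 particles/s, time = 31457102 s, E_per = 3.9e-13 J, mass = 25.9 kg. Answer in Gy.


Total energy deposited = rate * time * E_per
  = 796644 * 31457102 * 3.9e-13 = 9.7734 J
Dose = E_total / mass = 9.7734 / 25.9
Dose = 0.377353 Gy

0.3774 Gy


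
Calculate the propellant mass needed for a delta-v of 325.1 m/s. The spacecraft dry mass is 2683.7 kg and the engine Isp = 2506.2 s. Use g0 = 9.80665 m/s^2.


ve = Isp * g0 = 2506.2 * 9.80665 = 24577.426230 m/s
mass ratio = exp(dv/ve) = exp(325.1/24577.426230) = 1.01331546
m_prop = m_dry * (mr - 1) = 2683.7 * (1.01331546 - 1)
m_prop = 35.7347 kg

35.7347 kg


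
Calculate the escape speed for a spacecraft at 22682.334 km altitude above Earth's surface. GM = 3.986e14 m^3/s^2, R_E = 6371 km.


r = 6371.0 + 22682.334 = 29053.3340 km = 2.9053334e+07 m
v_esc = sqrt(2*mu/r) = sqrt(2*3.986e14 / 2.9053334e+07)
v_esc = 5238.2432 m/s = 5.2382 km/s

5.2382 km/s


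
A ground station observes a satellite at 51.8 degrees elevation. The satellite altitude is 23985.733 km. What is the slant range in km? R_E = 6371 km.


h = 23985.733 km, el = 51.8 deg
d = -R_E*sin(el) + sqrt((R_E*sin(el))^2 + 2*R_E*h + h^2)
d = -6371.0000*sin(0.9040806) + sqrt((6371.0000*0.7858569)^2 + 2*6371.0000*23985.733 + 23985.733^2)
d = 25093.2822 km

25093.2822 km


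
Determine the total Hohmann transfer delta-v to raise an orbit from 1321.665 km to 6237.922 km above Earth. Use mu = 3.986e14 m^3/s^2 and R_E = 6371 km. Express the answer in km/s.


r1 = 7692.6650 km = 7.692665e+06 m
r2 = 12608.9220 km = 1.2608922e+07 m
dv1 = sqrt(mu/r1)*(sqrt(2*r2/(r1+r2)) - 1) = 824.3705 m/s
dv2 = sqrt(mu/r2)*(1 - sqrt(2*r1/(r1+r2))) = 727.8928 m/s
total dv = |dv1| + |dv2| = 824.3705 + 727.8928 = 1552.2633 m/s = 1.5523 km/s

1.5523 km/s


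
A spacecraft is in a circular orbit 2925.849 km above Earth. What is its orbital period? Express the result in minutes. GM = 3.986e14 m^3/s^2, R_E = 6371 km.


r = 9296.8490 km = 9.296849e+06 m
T = 2*pi*sqrt(r^3/mu) = 2*pi*sqrt(8.0353969e+20 / 3.986e14)
T = 8921.0277 s = 148.6838 min

148.6838 minutes


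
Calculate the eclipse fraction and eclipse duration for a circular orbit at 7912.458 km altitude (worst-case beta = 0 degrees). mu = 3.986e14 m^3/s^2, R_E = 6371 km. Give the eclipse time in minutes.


r = 14283.4580 km
T = 283.1457 min
Eclipse fraction = arcsin(R_E/r)/pi = arcsin(6371.0000/14283.4580)/pi
= arcsin(0.4460404)/pi = 0.1471663
Eclipse duration = 0.1471663 * 283.1457 = 41.6695 min

41.6695 minutes


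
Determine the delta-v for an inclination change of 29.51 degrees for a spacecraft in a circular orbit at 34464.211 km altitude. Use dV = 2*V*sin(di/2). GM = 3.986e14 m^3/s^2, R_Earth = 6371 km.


r = 40835.2110 km = 4.0835211e+07 m
V = sqrt(mu/r) = 3124.2893 m/s
di = 29.51 deg = 0.5150467 rad
dV = 2*V*sin(di/2) = 2*3124.2893*sin(0.2575233)
dV = 1591.4276 m/s = 1.5914 km/s

1.5914 km/s


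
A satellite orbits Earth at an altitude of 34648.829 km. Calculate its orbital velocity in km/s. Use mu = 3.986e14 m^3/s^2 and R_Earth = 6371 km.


r = R_E + alt = 6371.0 + 34648.829 = 41019.8290 km = 4.1019829e+07 m
v = sqrt(mu/r) = sqrt(3.986e14 / 4.1019829e+07) = 3117.2507 m/s = 3.1173 km/s

3.1173 km/s


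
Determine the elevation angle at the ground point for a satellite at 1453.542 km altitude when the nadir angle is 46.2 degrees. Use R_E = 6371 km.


r = R_E + alt = 7824.5420 km
Law of sines in the satellite / Earth-center / ground-point triangle:
  sin(nadir)/R_E = sin(90 + el)/r  =>  cos(el) = (r/R_E)*sin(nadir)
cos(el) = (7824.5420 / 6371.0000) * sin(46.2 deg) = 0.8864296
el = arccos(0.8864296) = 27.5720 deg
(Earth-central angle = 90 - nadir - el = 16.2280 deg)

27.5720 degrees


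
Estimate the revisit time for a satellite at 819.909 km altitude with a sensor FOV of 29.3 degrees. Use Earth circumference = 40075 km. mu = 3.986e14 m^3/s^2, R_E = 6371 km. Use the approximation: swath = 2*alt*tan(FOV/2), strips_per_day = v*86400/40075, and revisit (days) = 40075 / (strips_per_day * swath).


swath = 2*819.909*tan(0.2556907) = 428.6690 km
v = sqrt(mu/r) = 7445.2066 m/s = 7.4452 km/s
strips/day = v*86400/40075 = 7.4452*86400/40075 = 16.0515
coverage/day = strips * swath = 16.0515 * 428.6690 = 6880.8024 km
revisit = 40075 / 6880.8024 = 5.8242 days

5.8242 days


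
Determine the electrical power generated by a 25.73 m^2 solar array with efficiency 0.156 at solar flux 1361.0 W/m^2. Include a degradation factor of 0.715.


P = area * eta * S * degradation
P = 25.73 * 0.156 * 1361.0 * 0.715
P = 3905.9668 W

3905.9668 W


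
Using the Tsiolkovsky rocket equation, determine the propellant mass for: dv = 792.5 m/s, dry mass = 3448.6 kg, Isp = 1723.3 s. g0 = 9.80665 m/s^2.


ve = Isp * g0 = 1723.3 * 9.80665 = 16899.799945 m/s
mass ratio = exp(dv/ve) = exp(792.5/16899.799945) = 1.04801096
m_prop = m_dry * (mr - 1) = 3448.6 * (1.04801096 - 1)
m_prop = 165.5706 kg

165.5706 kg


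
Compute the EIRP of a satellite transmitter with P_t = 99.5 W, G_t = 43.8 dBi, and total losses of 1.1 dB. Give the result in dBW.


Pt = 99.5 W = 19.9782 dBW
EIRP = Pt_dBW + Gt - losses = 19.9782 + 43.8 - 1.1 = 62.6782 dBW

62.6782 dBW


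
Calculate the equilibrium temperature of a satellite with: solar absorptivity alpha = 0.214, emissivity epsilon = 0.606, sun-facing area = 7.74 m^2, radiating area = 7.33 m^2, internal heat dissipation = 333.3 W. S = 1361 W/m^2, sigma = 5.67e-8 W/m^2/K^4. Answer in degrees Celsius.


Numerator = alpha*S*A_sun + Q_int = 0.214*1361*7.74 + 333.3 = 2587.6060 W
Denominator = eps*sigma*A_rad = 0.606*5.67e-8*7.33 = 2.5186027e-07 W/K^4
T^4 = 1.0273975e+10 K^4
T = 318.3718 K = 45.2218 C

45.2218 degrees Celsius


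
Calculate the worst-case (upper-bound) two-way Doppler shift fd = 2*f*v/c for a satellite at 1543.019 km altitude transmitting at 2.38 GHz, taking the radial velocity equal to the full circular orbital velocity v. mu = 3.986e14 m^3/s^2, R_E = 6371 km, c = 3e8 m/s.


r = 7.914019e+06 m
v = sqrt(mu/r) = 7096.9232 m/s (worst-case radial velocity)
f = 2.38 GHz = 2.38e+09 Hz
fd = 2*f*v/c = 2*2.38e+09*7096.9232/3.0e+08
fd = 112604.5141 Hz

112604.5141 Hz
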